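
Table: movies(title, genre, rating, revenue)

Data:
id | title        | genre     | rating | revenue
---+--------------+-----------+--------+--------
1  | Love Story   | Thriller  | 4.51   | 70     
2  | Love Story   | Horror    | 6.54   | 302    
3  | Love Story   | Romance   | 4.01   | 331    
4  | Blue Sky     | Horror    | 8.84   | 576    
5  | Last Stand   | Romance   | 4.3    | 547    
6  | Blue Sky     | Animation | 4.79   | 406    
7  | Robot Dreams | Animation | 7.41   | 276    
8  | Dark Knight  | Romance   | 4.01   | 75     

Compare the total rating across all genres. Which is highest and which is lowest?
SELECT genre, SUM(rating)
FROM movies
GROUP BY genre
ORDER BY SUM(rating)

All groups:
  Thriller: 4.51
  Animation: 12.20
  Romance: 12.32
  Horror: 15.38

Highest: Horror (15.38)
Lowest: Thriller (4.51)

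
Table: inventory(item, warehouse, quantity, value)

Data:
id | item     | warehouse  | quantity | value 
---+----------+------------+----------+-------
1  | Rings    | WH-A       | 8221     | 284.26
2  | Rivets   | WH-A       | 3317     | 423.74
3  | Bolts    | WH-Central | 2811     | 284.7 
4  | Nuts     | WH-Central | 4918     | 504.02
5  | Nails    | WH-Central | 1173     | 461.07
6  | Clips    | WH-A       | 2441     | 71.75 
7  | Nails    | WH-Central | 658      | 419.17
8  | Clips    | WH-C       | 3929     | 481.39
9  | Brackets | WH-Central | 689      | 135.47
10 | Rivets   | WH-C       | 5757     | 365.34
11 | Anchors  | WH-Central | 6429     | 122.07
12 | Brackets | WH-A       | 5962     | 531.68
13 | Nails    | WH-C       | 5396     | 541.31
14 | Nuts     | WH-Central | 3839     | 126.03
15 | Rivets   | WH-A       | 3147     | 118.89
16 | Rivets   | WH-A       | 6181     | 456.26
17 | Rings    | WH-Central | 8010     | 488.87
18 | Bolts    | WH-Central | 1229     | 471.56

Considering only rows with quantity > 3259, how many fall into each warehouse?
SELECT warehouse, COUNT(*)
FROM inventory
WHERE quantity > 3259
GROUP BY warehouse

Note: WHERE filters rows before grouping.

Result:
  WH-A: 4
  WH-C: 3
  WH-Central: 4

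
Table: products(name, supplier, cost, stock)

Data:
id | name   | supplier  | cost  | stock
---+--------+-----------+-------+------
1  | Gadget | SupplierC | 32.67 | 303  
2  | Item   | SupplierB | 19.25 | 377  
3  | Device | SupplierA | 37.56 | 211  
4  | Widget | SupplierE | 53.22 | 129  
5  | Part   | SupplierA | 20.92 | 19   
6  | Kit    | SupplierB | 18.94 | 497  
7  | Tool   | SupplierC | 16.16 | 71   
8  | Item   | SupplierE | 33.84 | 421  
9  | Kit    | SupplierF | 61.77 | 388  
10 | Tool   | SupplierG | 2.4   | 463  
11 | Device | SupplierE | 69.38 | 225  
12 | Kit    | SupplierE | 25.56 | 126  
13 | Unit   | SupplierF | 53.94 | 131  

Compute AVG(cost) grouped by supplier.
SELECT supplier, AVG(cost) as result
FROM products
GROUP BY supplier

Result:
  SupplierA: 29.24
  SupplierB: 19.10
  SupplierC: 24.42
  SupplierE: 45.50
  SupplierF: 57.86
  SupplierG: 2.40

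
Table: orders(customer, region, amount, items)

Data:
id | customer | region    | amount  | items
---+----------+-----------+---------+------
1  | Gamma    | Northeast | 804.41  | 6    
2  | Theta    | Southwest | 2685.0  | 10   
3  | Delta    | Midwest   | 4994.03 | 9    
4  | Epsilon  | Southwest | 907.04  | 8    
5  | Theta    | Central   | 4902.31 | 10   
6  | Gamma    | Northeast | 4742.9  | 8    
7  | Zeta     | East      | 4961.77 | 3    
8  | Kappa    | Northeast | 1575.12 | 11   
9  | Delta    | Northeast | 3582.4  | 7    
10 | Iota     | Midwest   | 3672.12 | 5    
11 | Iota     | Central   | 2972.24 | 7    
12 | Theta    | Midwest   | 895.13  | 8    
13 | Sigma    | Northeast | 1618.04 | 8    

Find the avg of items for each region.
SELECT region, AVG(items) as result
FROM orders
GROUP BY region

Result:
  Central: 8.50
  East: 3.00
  Midwest: 7.33
  Northeast: 8.00
  Southwest: 9.00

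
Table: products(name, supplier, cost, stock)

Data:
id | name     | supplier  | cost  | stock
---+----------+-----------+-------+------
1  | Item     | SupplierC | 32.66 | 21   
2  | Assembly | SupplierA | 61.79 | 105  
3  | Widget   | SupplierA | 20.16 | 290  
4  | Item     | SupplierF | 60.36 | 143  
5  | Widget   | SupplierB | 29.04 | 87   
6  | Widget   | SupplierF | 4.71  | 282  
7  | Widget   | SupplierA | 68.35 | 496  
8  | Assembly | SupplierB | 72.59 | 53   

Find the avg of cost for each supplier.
SELECT supplier, AVG(cost) as result
FROM products
GROUP BY supplier

Result:
  SupplierA: 50.10
  SupplierB: 50.82
  SupplierC: 32.66
  SupplierF: 32.54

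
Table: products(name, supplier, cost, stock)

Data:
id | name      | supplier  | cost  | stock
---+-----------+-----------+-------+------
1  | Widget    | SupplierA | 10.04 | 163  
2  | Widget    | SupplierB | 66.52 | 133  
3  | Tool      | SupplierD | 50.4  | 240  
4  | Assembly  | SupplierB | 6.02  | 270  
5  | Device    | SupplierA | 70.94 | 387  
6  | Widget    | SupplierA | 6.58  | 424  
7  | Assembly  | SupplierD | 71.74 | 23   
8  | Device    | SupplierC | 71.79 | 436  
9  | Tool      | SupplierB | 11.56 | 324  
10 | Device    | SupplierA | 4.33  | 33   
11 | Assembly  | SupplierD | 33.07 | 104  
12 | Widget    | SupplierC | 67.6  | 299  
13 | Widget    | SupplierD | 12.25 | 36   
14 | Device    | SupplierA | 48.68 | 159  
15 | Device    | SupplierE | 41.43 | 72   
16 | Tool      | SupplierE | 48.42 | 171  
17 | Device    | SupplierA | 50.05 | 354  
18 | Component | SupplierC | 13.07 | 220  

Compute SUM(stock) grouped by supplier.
SELECT supplier, SUM(stock) as result
FROM products
GROUP BY supplier

Result:
  SupplierA: 1520
  SupplierB: 727
  SupplierC: 955
  SupplierD: 403
  SupplierE: 243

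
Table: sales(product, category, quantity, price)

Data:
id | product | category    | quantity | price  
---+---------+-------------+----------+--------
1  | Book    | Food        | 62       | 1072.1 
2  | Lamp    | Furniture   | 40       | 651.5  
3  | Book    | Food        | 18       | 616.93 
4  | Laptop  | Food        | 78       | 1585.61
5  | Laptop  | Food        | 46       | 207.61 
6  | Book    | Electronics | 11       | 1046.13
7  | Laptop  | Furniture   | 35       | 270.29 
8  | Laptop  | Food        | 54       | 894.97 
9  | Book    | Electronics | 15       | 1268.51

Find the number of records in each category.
SELECT category, COUNT(*) as count
FROM sales
GROUP BY category

Result:
  Electronics: 2
  Food: 5
  Furniture: 2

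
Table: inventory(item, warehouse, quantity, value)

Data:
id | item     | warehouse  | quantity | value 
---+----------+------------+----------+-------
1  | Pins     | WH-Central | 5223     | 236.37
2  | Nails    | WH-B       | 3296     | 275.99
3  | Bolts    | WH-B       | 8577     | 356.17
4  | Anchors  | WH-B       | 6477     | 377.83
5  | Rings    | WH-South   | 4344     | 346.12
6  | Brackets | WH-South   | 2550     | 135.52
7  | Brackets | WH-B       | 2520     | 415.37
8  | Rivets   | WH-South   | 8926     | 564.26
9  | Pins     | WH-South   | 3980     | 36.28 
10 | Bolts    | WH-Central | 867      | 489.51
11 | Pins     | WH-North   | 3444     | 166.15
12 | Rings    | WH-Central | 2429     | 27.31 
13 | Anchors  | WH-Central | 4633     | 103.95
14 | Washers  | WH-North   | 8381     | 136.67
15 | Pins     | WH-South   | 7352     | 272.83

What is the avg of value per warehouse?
SELECT warehouse, AVG(value) as result
FROM inventory
GROUP BY warehouse

Result:
  WH-B: 356.34
  WH-Central: 214.29
  WH-North: 151.41
  WH-South: 271.00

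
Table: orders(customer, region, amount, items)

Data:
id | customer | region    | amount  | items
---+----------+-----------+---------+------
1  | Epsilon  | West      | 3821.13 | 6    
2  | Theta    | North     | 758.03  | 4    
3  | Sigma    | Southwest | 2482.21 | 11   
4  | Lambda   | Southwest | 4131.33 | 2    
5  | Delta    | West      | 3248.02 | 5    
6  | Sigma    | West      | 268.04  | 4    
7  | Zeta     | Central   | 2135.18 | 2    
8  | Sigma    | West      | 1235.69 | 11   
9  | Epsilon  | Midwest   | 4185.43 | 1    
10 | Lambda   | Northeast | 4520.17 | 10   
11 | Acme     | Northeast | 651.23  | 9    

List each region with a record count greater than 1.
SELECT region, COUNT(*) as cnt
FROM orders
GROUP BY region
HAVING COUNT(*) > 1

Result:
  Northeast: 2
  Southwest: 2
  West: 4

Note: HAVING filters groups after aggregation, WHERE filters rows before.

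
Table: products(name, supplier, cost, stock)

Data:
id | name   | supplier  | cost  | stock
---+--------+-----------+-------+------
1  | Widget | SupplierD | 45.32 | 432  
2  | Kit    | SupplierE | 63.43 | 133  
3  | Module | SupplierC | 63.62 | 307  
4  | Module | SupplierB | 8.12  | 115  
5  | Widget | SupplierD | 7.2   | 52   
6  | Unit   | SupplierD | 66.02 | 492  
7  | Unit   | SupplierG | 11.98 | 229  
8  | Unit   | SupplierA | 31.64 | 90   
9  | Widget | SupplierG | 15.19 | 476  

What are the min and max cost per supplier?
SELECT supplier, MIN(cost), MAX(cost)
FROM products
GROUP BY supplier

Result:
  SupplierA: min=31.64, max=31.64
  SupplierB: min=8.12, max=8.12
  SupplierC: min=63.62, max=63.62
  SupplierD: min=7.20, max=66.02
  SupplierE: min=63.43, max=63.43
  SupplierG: min=11.98, max=15.19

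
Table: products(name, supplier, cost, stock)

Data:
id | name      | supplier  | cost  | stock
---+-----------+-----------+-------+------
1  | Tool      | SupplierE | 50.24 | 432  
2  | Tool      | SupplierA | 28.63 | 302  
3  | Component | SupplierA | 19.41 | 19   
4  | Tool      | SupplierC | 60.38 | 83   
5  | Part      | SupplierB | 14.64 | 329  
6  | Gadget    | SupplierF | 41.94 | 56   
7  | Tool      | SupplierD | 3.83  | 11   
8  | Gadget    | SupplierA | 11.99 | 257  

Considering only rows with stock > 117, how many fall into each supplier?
SELECT supplier, COUNT(*)
FROM products
WHERE stock > 117
GROUP BY supplier

Note: WHERE filters rows before grouping.

Result:
  SupplierA: 2
  SupplierB: 1
  SupplierE: 1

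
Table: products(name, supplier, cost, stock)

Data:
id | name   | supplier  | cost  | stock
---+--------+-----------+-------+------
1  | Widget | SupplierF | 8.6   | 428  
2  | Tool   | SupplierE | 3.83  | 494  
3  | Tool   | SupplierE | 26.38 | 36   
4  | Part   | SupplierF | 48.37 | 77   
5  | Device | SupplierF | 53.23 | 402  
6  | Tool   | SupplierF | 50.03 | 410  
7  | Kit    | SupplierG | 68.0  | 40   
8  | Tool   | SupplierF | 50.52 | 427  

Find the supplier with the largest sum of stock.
SELECT supplier, SUM(stock) as val
FROM products
GROUP BY supplier
ORDER BY val DESC
LIMIT 1

Result: SupplierF with sum(stock) = 1744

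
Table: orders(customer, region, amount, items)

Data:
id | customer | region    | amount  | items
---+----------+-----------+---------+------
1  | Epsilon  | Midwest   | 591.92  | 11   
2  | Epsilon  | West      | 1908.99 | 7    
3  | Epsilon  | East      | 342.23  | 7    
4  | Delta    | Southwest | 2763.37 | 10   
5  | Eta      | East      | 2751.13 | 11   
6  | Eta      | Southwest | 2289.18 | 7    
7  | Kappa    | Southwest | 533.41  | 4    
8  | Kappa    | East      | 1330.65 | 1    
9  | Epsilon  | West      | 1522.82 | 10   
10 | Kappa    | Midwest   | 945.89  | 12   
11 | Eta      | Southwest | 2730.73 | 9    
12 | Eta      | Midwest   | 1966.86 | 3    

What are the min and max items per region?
SELECT region, MIN(items), MAX(items)
FROM orders
GROUP BY region

Result:
  East: min=1, max=11
  Midwest: min=3, max=12
  Southwest: min=4, max=10
  West: min=7, max=10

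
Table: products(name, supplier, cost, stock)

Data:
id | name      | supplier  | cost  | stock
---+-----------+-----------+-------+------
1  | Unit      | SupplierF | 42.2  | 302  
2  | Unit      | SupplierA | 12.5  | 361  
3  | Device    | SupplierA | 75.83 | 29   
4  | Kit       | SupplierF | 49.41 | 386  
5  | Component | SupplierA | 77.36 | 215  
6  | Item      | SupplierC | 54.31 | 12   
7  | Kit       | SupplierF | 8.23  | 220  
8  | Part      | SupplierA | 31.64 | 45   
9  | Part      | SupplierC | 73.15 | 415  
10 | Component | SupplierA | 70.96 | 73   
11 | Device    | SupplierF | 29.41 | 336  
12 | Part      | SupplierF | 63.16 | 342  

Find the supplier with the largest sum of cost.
SELECT supplier, SUM(cost) as val
FROM products
GROUP BY supplier
ORDER BY val DESC
LIMIT 1

Result: SupplierA with sum(cost) = 268.29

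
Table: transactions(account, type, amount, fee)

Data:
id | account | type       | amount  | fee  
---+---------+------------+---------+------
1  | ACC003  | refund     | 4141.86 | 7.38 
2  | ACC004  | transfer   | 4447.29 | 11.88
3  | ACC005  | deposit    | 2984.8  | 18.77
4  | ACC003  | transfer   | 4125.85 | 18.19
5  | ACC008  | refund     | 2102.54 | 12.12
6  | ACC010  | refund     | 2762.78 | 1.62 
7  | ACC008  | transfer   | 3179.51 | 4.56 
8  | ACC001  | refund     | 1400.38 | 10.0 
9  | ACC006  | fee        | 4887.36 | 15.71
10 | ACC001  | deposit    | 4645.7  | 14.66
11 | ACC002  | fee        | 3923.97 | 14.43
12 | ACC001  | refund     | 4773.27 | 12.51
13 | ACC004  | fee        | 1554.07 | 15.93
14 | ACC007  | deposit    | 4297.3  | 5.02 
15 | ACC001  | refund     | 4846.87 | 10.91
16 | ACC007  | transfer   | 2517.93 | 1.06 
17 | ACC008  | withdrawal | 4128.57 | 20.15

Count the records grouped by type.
SELECT type, COUNT(*) as count
FROM transactions
GROUP BY type

Result:
  deposit: 3
  fee: 3
  refund: 6
  transfer: 4
  withdrawal: 1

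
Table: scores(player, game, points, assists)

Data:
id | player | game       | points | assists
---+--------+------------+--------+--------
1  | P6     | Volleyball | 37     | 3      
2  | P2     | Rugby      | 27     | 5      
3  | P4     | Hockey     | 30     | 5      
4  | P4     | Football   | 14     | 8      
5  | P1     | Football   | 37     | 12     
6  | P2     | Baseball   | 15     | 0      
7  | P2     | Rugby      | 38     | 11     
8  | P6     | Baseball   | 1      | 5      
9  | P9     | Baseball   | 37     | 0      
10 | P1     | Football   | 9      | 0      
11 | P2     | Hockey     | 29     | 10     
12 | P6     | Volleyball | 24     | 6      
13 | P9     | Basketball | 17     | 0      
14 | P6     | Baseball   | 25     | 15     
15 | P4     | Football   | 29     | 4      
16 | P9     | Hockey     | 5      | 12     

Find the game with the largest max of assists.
SELECT game, MAX(assists) as val
FROM scores
GROUP BY game
ORDER BY val DESC
LIMIT 1

Result: Baseball with max(assists) = 15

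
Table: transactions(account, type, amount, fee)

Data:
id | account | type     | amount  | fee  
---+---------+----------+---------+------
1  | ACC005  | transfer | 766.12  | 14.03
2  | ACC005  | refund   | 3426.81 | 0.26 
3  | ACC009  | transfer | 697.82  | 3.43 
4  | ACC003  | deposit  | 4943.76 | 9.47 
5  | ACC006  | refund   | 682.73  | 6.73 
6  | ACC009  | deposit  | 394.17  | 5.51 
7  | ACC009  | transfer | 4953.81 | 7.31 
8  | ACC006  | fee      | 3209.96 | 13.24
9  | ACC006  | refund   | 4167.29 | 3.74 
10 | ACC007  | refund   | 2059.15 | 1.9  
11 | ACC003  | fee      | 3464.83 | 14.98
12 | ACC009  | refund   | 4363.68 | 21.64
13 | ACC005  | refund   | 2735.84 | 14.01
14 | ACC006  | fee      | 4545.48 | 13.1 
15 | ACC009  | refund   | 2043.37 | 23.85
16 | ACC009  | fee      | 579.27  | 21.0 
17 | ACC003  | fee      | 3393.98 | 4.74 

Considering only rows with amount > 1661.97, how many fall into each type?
SELECT type, COUNT(*)
FROM transactions
WHERE amount > 1661.97
GROUP BY type

Note: WHERE filters rows before grouping.

Result:
  deposit: 1
  fee: 4
  refund: 6
  transfer: 1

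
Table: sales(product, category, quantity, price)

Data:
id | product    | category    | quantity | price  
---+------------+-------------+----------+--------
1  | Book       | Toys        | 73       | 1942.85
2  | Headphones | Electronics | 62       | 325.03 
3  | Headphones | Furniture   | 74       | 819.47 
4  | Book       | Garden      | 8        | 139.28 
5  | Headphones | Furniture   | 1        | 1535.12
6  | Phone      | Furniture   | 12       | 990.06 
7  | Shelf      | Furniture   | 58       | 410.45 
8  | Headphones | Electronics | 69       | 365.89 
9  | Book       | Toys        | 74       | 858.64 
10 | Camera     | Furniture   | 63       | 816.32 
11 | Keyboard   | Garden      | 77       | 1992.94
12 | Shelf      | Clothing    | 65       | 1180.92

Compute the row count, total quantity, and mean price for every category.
SELECT category,
       COUNT(*) as cnt,
       SUM(quantity) as total_quantity,
       AVG(price) as avg_price
FROM sales
GROUP BY category

Result:
  Clothing: 1 records, 65 total quantity, 1180.92 avg price
  Electronics: 2 records, 131 total quantity, 345.46 avg price
  Furniture: 5 records, 208 total quantity, 914.28 avg price
  Garden: 2 records, 85 total quantity, 1066.11 avg price
  Toys: 2 records, 147 total quantity, 1400.75 avg price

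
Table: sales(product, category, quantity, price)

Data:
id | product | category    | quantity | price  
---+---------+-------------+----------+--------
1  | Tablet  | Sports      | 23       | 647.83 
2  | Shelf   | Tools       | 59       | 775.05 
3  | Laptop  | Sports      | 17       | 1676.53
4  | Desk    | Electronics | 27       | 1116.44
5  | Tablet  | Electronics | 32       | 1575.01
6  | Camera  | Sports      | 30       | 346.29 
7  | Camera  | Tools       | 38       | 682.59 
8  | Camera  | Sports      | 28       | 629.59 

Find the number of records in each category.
SELECT category, COUNT(*) as count
FROM sales
GROUP BY category

Result:
  Electronics: 2
  Sports: 4
  Tools: 2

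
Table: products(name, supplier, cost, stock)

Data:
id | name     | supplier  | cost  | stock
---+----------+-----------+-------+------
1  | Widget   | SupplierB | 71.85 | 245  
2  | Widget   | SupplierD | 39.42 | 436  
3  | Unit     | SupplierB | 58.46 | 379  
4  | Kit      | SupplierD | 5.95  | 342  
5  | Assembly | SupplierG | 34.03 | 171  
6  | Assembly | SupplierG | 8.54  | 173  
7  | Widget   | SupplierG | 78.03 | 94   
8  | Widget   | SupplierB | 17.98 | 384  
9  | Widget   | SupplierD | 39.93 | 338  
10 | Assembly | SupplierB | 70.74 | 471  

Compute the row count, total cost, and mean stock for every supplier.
SELECT supplier,
       COUNT(*) as cnt,
       SUM(cost) as total_cost,
       AVG(stock) as avg_stock
FROM products
GROUP BY supplier

Result:
  SupplierB: 4 records, 219.03 total cost, 369.75 avg stock
  SupplierD: 3 records, 85.30 total cost, 372.00 avg stock
  SupplierG: 3 records, 120.60 total cost, 146.00 avg stock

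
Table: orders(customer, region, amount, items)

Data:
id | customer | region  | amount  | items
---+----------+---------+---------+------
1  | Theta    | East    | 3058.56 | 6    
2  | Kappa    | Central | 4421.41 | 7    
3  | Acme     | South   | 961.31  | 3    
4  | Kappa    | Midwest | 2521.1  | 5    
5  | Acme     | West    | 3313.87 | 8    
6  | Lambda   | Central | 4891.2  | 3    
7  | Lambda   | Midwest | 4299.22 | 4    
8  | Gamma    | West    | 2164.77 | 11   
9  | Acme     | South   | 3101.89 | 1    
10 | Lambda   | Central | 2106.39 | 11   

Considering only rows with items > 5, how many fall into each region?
SELECT region, COUNT(*)
FROM orders
WHERE items > 5
GROUP BY region

Note: WHERE filters rows before grouping.

Result:
  Central: 2
  East: 1
  West: 2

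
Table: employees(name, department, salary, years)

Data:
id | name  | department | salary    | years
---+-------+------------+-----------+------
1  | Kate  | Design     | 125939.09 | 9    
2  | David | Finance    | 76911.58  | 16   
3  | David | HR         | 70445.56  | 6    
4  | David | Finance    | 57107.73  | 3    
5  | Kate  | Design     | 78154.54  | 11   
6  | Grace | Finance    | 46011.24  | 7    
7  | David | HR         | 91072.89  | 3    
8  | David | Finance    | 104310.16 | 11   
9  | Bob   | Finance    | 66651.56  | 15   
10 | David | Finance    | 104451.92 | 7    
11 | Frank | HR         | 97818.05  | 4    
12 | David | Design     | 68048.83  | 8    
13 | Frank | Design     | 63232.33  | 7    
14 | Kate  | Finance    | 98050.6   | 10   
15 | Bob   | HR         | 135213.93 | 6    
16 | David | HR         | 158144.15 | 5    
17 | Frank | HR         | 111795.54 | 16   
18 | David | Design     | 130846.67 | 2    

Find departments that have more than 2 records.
SELECT department, COUNT(*) as cnt
FROM employees
GROUP BY department
HAVING COUNT(*) > 2

Result:
  Design: 5
  Finance: 7
  HR: 6

Note: HAVING filters groups after aggregation, WHERE filters rows before.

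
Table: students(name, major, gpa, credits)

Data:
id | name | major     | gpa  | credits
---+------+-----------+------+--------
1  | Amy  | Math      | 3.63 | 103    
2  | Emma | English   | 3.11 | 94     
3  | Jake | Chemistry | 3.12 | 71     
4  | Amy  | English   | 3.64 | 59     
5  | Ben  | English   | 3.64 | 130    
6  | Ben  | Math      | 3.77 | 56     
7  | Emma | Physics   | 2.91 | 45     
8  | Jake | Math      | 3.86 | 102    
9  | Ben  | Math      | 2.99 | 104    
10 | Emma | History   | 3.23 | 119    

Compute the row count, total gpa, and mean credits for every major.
SELECT major,
       COUNT(*) as cnt,
       SUM(gpa) as total_gpa,
       AVG(credits) as avg_credits
FROM students
GROUP BY major

Result:
  Chemistry: 1 records, 3.12 total gpa, 71.00 avg credits
  English: 3 records, 10.39 total gpa, 94.33 avg credits
  History: 1 records, 3.23 total gpa, 119.00 avg credits
  Math: 4 records, 14.25 total gpa, 91.25 avg credits
  Physics: 1 records, 2.91 total gpa, 45.00 avg credits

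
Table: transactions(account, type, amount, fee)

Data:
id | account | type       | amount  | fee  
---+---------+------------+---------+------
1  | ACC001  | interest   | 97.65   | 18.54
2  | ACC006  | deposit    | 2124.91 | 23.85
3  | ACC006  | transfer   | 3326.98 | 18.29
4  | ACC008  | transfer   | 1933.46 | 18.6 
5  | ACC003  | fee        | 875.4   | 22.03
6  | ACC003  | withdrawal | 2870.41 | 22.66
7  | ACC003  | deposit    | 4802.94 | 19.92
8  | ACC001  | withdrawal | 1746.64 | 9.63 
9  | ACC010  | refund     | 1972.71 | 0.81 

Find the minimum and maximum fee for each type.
SELECT type, MIN(fee), MAX(fee)
FROM transactions
GROUP BY type

Result:
  deposit: min=19.92, max=23.85
  fee: min=22.03, max=22.03
  interest: min=18.54, max=18.54
  refund: min=0.81, max=0.81
  transfer: min=18.29, max=18.60
  withdrawal: min=9.63, max=22.66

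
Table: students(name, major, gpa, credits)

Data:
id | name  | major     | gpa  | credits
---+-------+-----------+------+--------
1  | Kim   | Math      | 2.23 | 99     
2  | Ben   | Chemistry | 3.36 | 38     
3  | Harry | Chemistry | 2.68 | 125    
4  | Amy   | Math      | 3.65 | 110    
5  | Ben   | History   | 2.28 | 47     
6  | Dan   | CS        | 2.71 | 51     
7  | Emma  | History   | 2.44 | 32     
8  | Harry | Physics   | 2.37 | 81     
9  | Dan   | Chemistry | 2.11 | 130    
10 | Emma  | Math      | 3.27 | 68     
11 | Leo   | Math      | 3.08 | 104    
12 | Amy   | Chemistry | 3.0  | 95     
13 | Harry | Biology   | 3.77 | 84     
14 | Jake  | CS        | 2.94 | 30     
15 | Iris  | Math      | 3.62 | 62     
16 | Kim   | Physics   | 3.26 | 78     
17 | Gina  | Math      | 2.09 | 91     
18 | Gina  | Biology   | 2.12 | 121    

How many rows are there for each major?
SELECT major, COUNT(*) as count
FROM students
GROUP BY major

Result:
  Biology: 2
  CS: 2
  Chemistry: 4
  History: 2
  Math: 6
  Physics: 2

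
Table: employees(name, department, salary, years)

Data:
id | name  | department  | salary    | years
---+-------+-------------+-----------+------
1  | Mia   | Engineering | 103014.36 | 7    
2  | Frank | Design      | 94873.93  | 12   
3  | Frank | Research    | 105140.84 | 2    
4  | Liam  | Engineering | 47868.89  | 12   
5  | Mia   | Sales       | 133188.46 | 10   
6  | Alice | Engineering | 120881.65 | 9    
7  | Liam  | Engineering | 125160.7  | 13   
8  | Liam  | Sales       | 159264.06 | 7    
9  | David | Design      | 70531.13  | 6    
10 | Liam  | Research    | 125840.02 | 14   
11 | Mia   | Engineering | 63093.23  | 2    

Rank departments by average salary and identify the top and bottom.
SELECT department, AVG(salary)
FROM employees
GROUP BY department
ORDER BY AVG(salary)

All groups:
  Design: 82702.53
  Engineering: 92003.77
  Research: 115490.43
  Sales: 146226.26

Highest: Sales (146226.26)
Lowest: Design (82702.53)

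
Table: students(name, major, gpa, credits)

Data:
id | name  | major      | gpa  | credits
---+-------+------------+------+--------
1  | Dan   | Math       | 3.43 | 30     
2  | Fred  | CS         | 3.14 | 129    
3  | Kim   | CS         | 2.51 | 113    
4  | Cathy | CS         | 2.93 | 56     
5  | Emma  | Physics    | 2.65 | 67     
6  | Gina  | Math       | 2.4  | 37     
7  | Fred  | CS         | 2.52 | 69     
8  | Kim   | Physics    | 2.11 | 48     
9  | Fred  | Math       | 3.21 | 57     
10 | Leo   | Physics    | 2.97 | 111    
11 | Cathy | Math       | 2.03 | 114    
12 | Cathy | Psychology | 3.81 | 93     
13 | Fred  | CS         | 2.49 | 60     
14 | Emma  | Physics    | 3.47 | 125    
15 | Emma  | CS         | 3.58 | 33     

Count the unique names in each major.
SELECT major, COUNT(DISTINCT name)
FROM students
GROUP BY major

Result:
  CS: 4 distinct
  Math: 4 distinct
  Physics: 3 distinct
  Psychology: 1 distinct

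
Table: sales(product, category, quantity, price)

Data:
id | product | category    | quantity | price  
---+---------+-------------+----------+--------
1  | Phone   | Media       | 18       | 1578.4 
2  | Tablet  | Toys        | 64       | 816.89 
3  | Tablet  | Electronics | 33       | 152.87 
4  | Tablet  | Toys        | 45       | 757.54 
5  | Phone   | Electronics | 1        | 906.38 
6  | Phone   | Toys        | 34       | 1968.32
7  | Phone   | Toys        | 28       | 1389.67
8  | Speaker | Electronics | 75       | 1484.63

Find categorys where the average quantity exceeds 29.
SELECT category, AVG(quantity)
FROM sales
GROUP BY category
HAVING AVG(quantity) > 29

Result:
  Electronics: avg=36.33
  Toys: avg=42.75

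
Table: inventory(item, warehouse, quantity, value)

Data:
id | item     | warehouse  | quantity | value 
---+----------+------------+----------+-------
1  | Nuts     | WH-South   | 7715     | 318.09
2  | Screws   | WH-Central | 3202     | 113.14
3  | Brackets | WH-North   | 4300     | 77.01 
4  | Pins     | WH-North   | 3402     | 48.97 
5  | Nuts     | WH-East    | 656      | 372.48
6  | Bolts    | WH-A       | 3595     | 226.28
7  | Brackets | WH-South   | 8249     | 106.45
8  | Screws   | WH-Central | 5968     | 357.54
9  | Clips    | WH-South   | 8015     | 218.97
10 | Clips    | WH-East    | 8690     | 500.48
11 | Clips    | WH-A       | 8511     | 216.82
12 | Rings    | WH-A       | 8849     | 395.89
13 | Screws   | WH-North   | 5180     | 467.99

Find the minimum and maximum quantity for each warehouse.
SELECT warehouse, MIN(quantity), MAX(quantity)
FROM inventory
GROUP BY warehouse

Result:
  WH-A: min=3595, max=8849
  WH-Central: min=3202, max=5968
  WH-East: min=656, max=8690
  WH-North: min=3402, max=5180
  WH-South: min=7715, max=8249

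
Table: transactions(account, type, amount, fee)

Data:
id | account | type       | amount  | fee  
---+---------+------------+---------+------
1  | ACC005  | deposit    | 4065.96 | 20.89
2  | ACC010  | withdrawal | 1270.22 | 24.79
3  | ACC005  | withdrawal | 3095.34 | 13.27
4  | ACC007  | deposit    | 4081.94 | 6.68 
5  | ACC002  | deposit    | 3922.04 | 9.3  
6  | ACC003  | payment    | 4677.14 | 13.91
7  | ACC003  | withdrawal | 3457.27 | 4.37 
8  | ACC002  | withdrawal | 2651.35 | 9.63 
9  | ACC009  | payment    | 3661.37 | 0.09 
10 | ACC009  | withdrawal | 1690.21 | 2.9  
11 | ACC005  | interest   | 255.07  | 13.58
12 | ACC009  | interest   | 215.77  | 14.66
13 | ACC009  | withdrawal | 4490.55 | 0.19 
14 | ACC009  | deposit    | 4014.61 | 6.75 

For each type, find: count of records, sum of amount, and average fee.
SELECT type,
       COUNT(*) as cnt,
       SUM(amount) as total_amount,
       AVG(fee) as avg_fee
FROM transactions
GROUP BY type

Result:
  deposit: 4 records, 16084.55 total amount, 10.91 avg fee
  interest: 2 records, 470.84 total amount, 14.12 avg fee
  payment: 2 records, 8338.51 total amount, 7.00 avg fee
  withdrawal: 6 records, 16654.94 total amount, 9.19 avg fee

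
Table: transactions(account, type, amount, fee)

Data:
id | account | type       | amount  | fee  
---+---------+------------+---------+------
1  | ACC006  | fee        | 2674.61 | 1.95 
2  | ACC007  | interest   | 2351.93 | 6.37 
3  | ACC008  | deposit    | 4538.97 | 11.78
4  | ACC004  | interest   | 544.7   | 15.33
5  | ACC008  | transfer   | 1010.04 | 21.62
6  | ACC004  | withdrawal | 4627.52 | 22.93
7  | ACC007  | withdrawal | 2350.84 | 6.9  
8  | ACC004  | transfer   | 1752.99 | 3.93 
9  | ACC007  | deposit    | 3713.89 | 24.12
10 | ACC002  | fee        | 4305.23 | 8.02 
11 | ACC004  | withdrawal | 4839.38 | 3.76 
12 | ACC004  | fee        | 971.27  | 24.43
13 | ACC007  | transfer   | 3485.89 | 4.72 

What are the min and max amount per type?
SELECT type, MIN(amount), MAX(amount)
FROM transactions
GROUP BY type

Result:
  deposit: min=3713.89, max=4538.97
  fee: min=971.27, max=4305.23
  interest: min=544.70, max=2351.93
  transfer: min=1010.04, max=3485.89
  withdrawal: min=2350.84, max=4839.38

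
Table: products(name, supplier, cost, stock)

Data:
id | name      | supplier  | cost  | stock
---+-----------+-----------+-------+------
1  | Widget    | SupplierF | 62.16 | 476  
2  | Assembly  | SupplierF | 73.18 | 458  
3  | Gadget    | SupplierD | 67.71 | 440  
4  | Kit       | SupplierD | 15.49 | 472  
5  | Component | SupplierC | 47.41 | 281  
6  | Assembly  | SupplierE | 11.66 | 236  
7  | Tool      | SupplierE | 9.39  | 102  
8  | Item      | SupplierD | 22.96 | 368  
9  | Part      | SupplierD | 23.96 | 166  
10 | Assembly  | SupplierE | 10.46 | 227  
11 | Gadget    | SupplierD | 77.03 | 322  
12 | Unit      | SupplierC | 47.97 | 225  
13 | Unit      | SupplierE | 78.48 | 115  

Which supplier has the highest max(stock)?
SELECT supplier, MAX(stock) as val
FROM products
GROUP BY supplier
ORDER BY val DESC
LIMIT 1

Result: SupplierF with max(stock) = 476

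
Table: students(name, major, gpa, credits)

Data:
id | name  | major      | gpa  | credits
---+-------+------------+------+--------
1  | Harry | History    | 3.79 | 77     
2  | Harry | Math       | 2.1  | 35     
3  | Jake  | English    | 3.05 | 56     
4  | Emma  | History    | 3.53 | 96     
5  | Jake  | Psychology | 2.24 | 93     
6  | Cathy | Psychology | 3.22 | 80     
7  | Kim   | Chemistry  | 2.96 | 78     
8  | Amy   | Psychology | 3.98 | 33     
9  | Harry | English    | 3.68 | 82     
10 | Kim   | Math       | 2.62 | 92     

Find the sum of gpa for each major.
SELECT major, SUM(gpa) as result
FROM students
GROUP BY major

Result:
  Chemistry: 2.96
  English: 6.73
  History: 7.32
  Math: 4.72
  Psychology: 9.44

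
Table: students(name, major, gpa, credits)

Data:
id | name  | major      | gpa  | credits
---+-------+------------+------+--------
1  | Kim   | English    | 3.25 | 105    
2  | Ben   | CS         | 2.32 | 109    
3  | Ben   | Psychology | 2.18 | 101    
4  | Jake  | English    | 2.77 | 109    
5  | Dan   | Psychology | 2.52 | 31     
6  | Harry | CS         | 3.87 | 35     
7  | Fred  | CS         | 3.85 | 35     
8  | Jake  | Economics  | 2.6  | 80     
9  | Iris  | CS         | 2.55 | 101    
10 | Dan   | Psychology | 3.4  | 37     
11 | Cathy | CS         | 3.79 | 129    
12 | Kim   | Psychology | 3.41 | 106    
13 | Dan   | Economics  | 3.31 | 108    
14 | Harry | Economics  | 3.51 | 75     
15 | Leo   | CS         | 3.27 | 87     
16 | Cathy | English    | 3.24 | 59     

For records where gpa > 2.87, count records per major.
SELECT major, COUNT(*)
FROM students
WHERE gpa > 2.87
GROUP BY major

Note: WHERE filters rows before grouping.

Result:
  CS: 4
  Economics: 2
  English: 2
  Psychology: 2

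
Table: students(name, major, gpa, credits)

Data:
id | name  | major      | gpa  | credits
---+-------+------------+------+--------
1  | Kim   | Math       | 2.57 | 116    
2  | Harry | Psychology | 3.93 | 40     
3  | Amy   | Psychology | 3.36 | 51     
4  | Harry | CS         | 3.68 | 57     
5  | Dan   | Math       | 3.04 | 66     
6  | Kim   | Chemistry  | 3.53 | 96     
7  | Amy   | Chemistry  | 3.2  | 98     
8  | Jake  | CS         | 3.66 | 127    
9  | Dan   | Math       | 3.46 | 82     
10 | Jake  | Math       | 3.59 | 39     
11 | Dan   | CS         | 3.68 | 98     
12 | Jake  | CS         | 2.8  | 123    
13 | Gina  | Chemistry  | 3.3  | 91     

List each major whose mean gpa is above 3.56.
SELECT major, AVG(gpa)
FROM students
GROUP BY major
HAVING AVG(gpa) > 3.56

Result:
  Psychology: avg=3.65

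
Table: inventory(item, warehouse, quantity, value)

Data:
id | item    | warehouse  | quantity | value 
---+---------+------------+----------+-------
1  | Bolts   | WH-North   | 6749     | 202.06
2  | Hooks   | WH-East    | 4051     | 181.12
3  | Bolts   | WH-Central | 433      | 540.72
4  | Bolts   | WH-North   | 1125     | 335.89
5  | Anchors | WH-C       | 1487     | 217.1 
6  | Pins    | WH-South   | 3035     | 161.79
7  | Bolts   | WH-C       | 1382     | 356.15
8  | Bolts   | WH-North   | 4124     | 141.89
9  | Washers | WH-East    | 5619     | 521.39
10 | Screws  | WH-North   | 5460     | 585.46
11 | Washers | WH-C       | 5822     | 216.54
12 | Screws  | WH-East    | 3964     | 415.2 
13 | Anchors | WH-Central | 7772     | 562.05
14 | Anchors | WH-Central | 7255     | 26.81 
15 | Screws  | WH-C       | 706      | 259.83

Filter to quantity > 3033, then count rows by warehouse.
SELECT warehouse, COUNT(*)
FROM inventory
WHERE quantity > 3033
GROUP BY warehouse

Note: WHERE filters rows before grouping.

Result:
  WH-C: 1
  WH-Central: 2
  WH-East: 3
  WH-North: 3
  WH-South: 1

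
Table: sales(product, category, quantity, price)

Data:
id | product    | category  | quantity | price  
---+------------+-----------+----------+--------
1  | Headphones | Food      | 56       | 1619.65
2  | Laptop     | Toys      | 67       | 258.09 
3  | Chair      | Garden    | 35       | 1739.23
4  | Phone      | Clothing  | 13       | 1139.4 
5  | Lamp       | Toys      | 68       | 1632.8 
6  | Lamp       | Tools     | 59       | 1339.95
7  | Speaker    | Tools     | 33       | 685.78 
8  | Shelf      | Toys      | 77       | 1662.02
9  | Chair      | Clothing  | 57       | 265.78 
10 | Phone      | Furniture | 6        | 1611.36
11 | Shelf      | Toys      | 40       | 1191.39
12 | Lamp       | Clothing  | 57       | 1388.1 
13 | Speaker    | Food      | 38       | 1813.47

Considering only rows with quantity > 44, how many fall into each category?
SELECT category, COUNT(*)
FROM sales
WHERE quantity > 44
GROUP BY category

Note: WHERE filters rows before grouping.

Result:
  Clothing: 2
  Food: 1
  Tools: 1
  Toys: 3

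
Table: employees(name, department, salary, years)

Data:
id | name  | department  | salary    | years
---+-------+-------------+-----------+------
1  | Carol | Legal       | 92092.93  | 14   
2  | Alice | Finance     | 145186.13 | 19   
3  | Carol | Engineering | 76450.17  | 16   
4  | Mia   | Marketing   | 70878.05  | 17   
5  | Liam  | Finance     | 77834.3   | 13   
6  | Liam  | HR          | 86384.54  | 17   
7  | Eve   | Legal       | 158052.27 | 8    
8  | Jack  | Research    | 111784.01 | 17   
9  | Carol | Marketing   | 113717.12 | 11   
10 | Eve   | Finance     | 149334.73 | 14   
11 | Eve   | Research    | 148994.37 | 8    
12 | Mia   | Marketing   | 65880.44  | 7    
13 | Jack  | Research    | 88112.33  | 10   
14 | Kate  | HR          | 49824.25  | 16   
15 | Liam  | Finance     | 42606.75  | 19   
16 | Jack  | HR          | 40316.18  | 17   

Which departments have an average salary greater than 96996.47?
SELECT department, AVG(salary)
FROM employees
GROUP BY department
HAVING AVG(salary) > 96996.47

Result:
  Finance: avg=103740.48
  Legal: avg=125072.60
  Research: avg=116296.90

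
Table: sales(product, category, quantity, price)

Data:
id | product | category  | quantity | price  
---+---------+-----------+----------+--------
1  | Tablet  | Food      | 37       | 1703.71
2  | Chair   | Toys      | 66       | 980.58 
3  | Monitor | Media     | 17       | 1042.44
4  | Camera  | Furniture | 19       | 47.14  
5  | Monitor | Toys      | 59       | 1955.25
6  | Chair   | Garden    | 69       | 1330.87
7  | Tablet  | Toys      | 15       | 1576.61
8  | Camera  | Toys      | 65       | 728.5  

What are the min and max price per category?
SELECT category, MIN(price), MAX(price)
FROM sales
GROUP BY category

Result:
  Food: min=1703.71, max=1703.71
  Furniture: min=47.14, max=47.14
  Garden: min=1330.87, max=1330.87
  Media: min=1042.44, max=1042.44
  Toys: min=728.50, max=1955.25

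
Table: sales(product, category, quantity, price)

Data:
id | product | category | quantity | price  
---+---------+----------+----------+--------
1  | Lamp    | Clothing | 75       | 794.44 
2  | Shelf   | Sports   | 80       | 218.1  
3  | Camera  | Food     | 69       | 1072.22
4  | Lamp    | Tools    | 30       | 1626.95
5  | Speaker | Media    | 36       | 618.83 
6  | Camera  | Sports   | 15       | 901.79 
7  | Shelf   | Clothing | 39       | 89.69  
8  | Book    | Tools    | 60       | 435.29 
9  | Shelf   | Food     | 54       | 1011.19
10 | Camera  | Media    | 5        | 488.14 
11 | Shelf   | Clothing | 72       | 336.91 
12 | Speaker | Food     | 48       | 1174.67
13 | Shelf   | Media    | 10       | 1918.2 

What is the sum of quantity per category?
SELECT category, SUM(quantity) as result
FROM sales
GROUP BY category

Result:
  Clothing: 186
  Food: 171
  Media: 51
  Sports: 95
  Tools: 90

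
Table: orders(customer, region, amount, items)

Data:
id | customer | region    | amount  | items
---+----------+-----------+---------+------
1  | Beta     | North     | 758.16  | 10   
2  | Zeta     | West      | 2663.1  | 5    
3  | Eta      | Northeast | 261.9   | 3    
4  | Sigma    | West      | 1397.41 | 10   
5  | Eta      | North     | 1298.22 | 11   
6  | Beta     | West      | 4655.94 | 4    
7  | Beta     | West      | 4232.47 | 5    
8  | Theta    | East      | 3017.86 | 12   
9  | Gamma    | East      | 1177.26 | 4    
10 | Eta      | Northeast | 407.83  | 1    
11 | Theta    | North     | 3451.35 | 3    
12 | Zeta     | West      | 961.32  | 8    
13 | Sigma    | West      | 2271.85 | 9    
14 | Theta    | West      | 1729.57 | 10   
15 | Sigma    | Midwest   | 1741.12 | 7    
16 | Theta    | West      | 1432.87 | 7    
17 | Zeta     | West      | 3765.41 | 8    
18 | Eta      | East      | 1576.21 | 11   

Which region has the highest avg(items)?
SELECT region, AVG(items) as val
FROM orders
GROUP BY region
ORDER BY val DESC
LIMIT 1

Result: East with avg(items) = 9.00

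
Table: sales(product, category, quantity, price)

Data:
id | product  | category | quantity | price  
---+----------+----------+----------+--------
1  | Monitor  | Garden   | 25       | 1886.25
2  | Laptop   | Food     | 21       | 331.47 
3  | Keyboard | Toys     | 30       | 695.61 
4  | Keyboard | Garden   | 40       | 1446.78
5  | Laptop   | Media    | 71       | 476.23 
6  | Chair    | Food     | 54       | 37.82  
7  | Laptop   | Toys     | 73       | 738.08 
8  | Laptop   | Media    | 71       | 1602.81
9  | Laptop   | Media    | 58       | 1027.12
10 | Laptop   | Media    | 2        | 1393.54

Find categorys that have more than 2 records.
SELECT category, COUNT(*) as cnt
FROM sales
GROUP BY category
HAVING COUNT(*) > 2

Result:
  Media: 4

Note: HAVING filters groups after aggregation, WHERE filters rows before.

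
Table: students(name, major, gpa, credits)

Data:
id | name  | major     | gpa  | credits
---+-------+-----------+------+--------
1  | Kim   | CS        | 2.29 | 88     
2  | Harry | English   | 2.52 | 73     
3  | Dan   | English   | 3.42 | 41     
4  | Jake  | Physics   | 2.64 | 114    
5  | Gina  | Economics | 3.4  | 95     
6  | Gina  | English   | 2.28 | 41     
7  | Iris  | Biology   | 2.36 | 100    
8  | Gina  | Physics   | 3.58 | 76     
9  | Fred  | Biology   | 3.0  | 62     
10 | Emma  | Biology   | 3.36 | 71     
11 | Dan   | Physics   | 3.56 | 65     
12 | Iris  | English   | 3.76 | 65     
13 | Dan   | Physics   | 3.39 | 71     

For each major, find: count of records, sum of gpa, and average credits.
SELECT major,
       COUNT(*) as cnt,
       SUM(gpa) as total_gpa,
       AVG(credits) as avg_credits
FROM students
GROUP BY major

Result:
  Biology: 3 records, 8.72 total gpa, 77.67 avg credits
  CS: 1 records, 2.29 total gpa, 88.00 avg credits
  Economics: 1 records, 3.40 total gpa, 95.00 avg credits
  English: 4 records, 11.98 total gpa, 55.00 avg credits
  Physics: 4 records, 13.17 total gpa, 81.50 avg credits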